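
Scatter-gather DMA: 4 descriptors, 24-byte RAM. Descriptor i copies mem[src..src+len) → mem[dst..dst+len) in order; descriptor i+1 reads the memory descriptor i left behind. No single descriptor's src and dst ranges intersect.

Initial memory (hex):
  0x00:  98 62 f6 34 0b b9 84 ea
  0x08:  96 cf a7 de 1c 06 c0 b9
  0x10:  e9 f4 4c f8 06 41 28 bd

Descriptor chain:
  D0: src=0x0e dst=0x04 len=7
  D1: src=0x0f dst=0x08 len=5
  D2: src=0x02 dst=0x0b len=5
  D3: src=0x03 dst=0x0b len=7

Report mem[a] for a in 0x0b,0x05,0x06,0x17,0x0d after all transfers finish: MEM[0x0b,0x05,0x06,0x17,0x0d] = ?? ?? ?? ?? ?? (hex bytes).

[0] 0x0e->0x04 len=7 : c0 b9 e9 f4 4c f8 06
[1] 0x0f->0x08 len=5 : b9 e9 f4 4c f8
[2] 0x02->0x0b len=5 : f6 34 c0 b9 e9
[3] 0x03->0x0b len=7 : 34 c0 b9 e9 f4 b9 e9
query mem[0x0b]=0x34, mem[0x05]=0xb9, mem[0x06]=0xe9, mem[0x17]=0xbd, mem[0x0d]=0xb9

MEM[0x0b,0x05,0x06,0x17,0x0d] = 34 b9 e9 bd b9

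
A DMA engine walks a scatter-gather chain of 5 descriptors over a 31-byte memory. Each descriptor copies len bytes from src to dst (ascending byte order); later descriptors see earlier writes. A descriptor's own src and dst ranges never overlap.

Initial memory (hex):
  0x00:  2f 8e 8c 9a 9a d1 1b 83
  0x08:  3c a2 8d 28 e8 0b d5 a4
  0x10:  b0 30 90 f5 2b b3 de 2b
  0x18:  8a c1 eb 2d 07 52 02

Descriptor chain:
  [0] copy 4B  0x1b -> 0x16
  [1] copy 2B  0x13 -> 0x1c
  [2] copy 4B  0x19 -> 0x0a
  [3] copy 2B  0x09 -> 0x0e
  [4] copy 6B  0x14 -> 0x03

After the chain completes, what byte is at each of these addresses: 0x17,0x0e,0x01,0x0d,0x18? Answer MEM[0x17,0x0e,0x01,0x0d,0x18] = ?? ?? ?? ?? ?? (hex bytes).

MEM[0x17,0x0e,0x01,0x0d,0x18] = 07 a2 8e f5 52

#0 dst[0x16+4] := {0x2d,0x07,0x52,0x02}
#1 dst[0x1c+2] := {0xf5,0x2b}
#2 dst[0x0a+4] := {0x02,0xeb,0x2d,0xf5}
#3 dst[0x0e+2] := {0xa2,0x02}
#4 dst[0x03+6] := {0x2b,0xb3,0x2d,0x07,0x52,0x02}
query mem[0x17]=0x07, mem[0x0e]=0xa2, mem[0x01]=0x8e, mem[0x0d]=0xf5, mem[0x18]=0x52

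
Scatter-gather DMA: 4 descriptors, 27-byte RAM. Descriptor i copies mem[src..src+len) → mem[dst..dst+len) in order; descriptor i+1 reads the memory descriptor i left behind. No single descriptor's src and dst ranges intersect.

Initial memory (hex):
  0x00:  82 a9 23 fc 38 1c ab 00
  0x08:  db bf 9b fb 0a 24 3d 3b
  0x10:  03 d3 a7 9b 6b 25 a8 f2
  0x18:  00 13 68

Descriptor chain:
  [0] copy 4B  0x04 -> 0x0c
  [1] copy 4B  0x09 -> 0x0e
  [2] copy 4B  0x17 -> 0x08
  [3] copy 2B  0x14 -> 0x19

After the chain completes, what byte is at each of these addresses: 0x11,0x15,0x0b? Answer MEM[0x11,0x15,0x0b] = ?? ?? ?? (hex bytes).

MEM[0x11,0x15,0x0b] = 38 25 68

[0] 0x04->0x0c len=4 : 38 1c ab 00
[1] 0x09->0x0e len=4 : bf 9b fb 38
[2] 0x17->0x08 len=4 : f2 00 13 68
[3] 0x14->0x19 len=2 : 6b 25
query mem[0x11]=0x38, mem[0x15]=0x25, mem[0x0b]=0x68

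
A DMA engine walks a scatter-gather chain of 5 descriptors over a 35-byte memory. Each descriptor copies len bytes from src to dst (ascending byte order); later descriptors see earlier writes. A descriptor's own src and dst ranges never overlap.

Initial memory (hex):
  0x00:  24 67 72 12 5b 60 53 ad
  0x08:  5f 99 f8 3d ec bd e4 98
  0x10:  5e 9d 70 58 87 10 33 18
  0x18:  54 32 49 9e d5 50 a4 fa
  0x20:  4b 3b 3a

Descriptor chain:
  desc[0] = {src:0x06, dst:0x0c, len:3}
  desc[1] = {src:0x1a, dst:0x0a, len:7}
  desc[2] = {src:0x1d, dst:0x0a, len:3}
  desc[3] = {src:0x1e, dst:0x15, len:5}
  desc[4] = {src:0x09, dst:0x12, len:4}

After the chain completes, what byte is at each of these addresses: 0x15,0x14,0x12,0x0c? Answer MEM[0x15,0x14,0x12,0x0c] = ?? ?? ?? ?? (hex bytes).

MEM[0x15,0x14,0x12,0x0c] = fa a4 99 fa

D0: mem[0x0c..0x0e] <- [53 ad 5f]
D1: mem[0x0a..0x10] <- [49 9e d5 50 a4 fa 4b]
D2: mem[0x0a..0x0c] <- [50 a4 fa]
D3: mem[0x15..0x19] <- [a4 fa 4b 3b 3a]
D4: mem[0x12..0x15] <- [99 50 a4 fa]
query mem[0x15]=0xfa, mem[0x14]=0xa4, mem[0x12]=0x99, mem[0x0c]=0xfa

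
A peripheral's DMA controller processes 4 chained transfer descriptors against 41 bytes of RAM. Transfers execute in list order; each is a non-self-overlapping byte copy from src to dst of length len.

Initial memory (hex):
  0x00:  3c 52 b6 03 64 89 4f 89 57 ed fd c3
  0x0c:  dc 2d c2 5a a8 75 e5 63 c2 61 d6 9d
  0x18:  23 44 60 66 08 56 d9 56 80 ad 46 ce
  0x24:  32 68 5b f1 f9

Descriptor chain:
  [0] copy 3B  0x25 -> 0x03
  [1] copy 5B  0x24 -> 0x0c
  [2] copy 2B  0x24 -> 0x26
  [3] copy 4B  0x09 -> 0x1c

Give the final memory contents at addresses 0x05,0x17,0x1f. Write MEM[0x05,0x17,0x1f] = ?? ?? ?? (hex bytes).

MEM[0x05,0x17,0x1f] = f1 9d 32

  after D0: wrote 3B at 0x03 = 685bf1
  after D1: wrote 5B at 0x0c = 32685bf1f9
  after D2: wrote 2B at 0x26 = 3268
  after D3: wrote 4B at 0x1c = edfdc332
query mem[0x05]=0xf1, mem[0x17]=0x9d, mem[0x1f]=0x32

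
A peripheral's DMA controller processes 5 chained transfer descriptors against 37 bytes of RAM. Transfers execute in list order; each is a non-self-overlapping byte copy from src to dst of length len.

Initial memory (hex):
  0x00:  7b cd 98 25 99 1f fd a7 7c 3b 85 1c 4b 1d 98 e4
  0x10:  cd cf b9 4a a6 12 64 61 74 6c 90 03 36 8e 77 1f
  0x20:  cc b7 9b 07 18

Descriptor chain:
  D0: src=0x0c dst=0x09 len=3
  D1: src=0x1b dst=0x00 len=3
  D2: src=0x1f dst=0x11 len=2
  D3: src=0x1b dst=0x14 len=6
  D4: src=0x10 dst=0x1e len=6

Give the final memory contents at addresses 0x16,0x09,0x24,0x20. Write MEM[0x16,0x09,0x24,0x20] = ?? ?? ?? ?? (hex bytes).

MEM[0x16,0x09,0x24,0x20] = 8e 4b 18 cc

[0] 0x0c->0x09 len=3 : 4b 1d 98
[1] 0x1b->0x00 len=3 : 03 36 8e
[2] 0x1f->0x11 len=2 : 1f cc
[3] 0x1b->0x14 len=6 : 03 36 8e 77 1f cc
[4] 0x10->0x1e len=6 : cd 1f cc 4a 03 36
query mem[0x16]=0x8e, mem[0x09]=0x4b, mem[0x24]=0x18, mem[0x20]=0xcc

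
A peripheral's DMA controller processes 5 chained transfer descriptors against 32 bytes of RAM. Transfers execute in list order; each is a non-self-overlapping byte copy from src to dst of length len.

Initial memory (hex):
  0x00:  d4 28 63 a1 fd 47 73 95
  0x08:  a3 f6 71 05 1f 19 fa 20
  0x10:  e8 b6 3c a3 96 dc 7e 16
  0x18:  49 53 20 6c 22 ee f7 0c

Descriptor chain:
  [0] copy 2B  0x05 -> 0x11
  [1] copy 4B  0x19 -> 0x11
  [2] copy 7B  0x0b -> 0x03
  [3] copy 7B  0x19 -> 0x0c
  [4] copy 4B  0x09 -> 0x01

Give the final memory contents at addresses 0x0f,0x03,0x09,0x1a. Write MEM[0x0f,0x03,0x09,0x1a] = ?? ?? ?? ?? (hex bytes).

MEM[0x0f,0x03,0x09,0x1a] = 22 05 53 20

D0: mem[0x11..0x12] <- [47 73]
D1: mem[0x11..0x14] <- [53 20 6c 22]
D2: mem[0x03..0x09] <- [05 1f 19 fa 20 e8 53]
D3: mem[0x0c..0x12] <- [53 20 6c 22 ee f7 0c]
D4: mem[0x01..0x04] <- [53 71 05 53]
query mem[0x0f]=0x22, mem[0x03]=0x05, mem[0x09]=0x53, mem[0x1a]=0x20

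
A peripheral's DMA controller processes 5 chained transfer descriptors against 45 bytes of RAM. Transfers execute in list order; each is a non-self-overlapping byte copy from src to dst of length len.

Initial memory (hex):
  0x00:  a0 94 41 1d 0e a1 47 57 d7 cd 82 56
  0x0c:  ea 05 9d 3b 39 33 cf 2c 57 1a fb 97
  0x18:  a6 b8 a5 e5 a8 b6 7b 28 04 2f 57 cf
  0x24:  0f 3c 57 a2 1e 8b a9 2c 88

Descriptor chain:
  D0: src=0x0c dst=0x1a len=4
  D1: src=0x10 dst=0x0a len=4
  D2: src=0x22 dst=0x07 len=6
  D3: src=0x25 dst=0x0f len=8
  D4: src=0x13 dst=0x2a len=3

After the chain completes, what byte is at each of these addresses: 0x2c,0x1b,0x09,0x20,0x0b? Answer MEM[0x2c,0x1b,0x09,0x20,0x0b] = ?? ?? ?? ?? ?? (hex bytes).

MEM[0x2c,0x1b,0x09,0x20,0x0b] = 2c 05 0f 04 57

#0 dst[0x1a+4] := {0xea,0x05,0x9d,0x3b}
#1 dst[0x0a+4] := {0x39,0x33,0xcf,0x2c}
#2 dst[0x07+6] := {0x57,0xcf,0x0f,0x3c,0x57,0xa2}
#3 dst[0x0f+8] := {0x3c,0x57,0xa2,0x1e,0x8b,0xa9,0x2c,0x88}
#4 dst[0x2a+3] := {0x8b,0xa9,0x2c}
query mem[0x2c]=0x2c, mem[0x1b]=0x05, mem[0x09]=0x0f, mem[0x20]=0x04, mem[0x0b]=0x57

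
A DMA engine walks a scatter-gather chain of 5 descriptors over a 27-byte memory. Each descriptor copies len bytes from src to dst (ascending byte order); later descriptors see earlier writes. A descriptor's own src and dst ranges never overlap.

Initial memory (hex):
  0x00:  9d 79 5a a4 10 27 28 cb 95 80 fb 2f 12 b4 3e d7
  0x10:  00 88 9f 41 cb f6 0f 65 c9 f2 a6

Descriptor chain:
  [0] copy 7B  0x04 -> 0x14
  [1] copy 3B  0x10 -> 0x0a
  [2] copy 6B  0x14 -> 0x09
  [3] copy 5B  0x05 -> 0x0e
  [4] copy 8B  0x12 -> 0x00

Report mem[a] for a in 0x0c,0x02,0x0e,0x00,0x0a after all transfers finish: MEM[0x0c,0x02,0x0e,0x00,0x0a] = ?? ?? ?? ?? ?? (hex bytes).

MEM[0x0c,0x02,0x0e,0x00,0x0a] = cb 10 27 10 27

[0] 0x04->0x14 len=7 : 10 27 28 cb 95 80 fb
[1] 0x10->0x0a len=3 : 00 88 9f
[2] 0x14->0x09 len=6 : 10 27 28 cb 95 80
[3] 0x05->0x0e len=5 : 27 28 cb 95 10
[4] 0x12->0x00 len=8 : 10 41 10 27 28 cb 95 80
query mem[0x0c]=0xcb, mem[0x02]=0x10, mem[0x0e]=0x27, mem[0x00]=0x10, mem[0x0a]=0x27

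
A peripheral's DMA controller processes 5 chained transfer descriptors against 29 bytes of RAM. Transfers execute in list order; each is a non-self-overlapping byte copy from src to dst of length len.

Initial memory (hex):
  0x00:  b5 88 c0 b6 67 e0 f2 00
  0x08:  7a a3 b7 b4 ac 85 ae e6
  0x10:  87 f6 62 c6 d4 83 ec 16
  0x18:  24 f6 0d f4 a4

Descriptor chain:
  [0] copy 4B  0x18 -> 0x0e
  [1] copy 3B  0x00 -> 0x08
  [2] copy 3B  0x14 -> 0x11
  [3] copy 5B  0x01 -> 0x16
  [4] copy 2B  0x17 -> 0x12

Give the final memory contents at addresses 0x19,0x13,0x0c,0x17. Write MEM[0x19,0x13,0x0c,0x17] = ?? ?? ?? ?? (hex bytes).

[0] 0x18->0x0e len=4 : 24 f6 0d f4
[1] 0x00->0x08 len=3 : b5 88 c0
[2] 0x14->0x11 len=3 : d4 83 ec
[3] 0x01->0x16 len=5 : 88 c0 b6 67 e0
[4] 0x17->0x12 len=2 : c0 b6
query mem[0x19]=0x67, mem[0x13]=0xb6, mem[0x0c]=0xac, mem[0x17]=0xc0

MEM[0x19,0x13,0x0c,0x17] = 67 b6 ac c0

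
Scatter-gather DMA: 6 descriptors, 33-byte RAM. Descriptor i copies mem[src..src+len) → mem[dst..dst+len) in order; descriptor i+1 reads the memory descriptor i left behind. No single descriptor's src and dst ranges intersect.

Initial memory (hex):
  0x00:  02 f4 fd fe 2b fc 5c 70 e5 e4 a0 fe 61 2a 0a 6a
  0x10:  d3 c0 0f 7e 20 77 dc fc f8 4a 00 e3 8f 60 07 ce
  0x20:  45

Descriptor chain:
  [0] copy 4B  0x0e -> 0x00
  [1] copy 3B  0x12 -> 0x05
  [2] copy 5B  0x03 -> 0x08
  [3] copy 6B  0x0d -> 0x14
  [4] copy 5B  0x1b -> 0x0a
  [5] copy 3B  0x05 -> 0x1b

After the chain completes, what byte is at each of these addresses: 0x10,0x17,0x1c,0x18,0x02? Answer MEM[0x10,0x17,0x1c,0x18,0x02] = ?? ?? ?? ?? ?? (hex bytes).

MEM[0x10,0x17,0x1c,0x18,0x02] = d3 d3 7e c0 d3

D0: mem[0x00..0x03] <- [0a 6a d3 c0]
D1: mem[0x05..0x07] <- [0f 7e 20]
D2: mem[0x08..0x0c] <- [c0 2b 0f 7e 20]
D3: mem[0x14..0x19] <- [2a 0a 6a d3 c0 0f]
D4: mem[0x0a..0x0e] <- [e3 8f 60 07 ce]
D5: mem[0x1b..0x1d] <- [0f 7e 20]
query mem[0x10]=0xd3, mem[0x17]=0xd3, mem[0x1c]=0x7e, mem[0x18]=0xc0, mem[0x02]=0xd3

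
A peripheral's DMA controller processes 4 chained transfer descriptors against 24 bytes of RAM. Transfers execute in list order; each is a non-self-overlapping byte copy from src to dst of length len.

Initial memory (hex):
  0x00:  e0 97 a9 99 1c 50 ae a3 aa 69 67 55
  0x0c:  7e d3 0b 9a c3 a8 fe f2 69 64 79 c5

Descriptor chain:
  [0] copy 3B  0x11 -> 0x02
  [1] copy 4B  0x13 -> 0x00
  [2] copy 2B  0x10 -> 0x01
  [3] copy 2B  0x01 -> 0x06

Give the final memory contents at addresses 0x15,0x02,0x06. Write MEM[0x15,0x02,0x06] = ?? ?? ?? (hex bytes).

#0 dst[0x02+3] := {0xa8,0xfe,0xf2}
#1 dst[0x00+4] := {0xf2,0x69,0x64,0x79}
#2 dst[0x01+2] := {0xc3,0xa8}
#3 dst[0x06+2] := {0xc3,0xa8}
query mem[0x15]=0x64, mem[0x02]=0xa8, mem[0x06]=0xc3

MEM[0x15,0x02,0x06] = 64 a8 c3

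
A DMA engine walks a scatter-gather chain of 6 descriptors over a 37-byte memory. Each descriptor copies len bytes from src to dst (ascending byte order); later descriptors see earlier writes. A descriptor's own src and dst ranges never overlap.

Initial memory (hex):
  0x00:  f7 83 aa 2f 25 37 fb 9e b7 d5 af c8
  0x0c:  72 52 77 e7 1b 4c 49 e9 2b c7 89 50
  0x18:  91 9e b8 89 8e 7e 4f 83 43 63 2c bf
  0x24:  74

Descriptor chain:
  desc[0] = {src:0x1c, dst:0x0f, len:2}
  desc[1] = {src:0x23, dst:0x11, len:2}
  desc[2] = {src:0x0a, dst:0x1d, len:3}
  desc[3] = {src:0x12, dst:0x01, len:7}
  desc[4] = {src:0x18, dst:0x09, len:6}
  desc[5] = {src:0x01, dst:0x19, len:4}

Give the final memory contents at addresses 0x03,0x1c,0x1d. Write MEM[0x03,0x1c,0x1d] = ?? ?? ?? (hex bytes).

  after D0: wrote 2B at 0x0f = 8e7e
  after D1: wrote 2B at 0x11 = bf74
  after D2: wrote 3B at 0x1d = afc872
  after D3: wrote 7B at 0x01 = 74e92bc7895091
  after D4: wrote 6B at 0x09 = 919eb8898eaf
  after D5: wrote 4B at 0x19 = 74e92bc7
query mem[0x03]=0x2b, mem[0x1c]=0xc7, mem[0x1d]=0xaf

MEM[0x03,0x1c,0x1d] = 2b c7 af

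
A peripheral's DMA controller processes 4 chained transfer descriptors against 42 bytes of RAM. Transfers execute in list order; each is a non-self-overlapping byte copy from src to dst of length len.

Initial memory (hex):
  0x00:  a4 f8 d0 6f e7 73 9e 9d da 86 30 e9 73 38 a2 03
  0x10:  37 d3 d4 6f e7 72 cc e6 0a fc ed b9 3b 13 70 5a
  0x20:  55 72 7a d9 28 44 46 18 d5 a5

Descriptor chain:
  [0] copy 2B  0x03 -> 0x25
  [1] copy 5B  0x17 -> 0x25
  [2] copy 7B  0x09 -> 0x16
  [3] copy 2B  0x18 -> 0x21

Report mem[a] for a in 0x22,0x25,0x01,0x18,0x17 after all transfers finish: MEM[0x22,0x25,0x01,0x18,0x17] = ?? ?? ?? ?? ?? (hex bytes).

  after D0: wrote 2B at 0x25 = 6fe7
  after D1: wrote 5B at 0x25 = e60afcedb9
  after D2: wrote 7B at 0x16 = 8630e97338a203
  after D3: wrote 2B at 0x21 = e973
query mem[0x22]=0x73, mem[0x25]=0xe6, mem[0x01]=0xf8, mem[0x18]=0xe9, mem[0x17]=0x30

MEM[0x22,0x25,0x01,0x18,0x17] = 73 e6 f8 e9 30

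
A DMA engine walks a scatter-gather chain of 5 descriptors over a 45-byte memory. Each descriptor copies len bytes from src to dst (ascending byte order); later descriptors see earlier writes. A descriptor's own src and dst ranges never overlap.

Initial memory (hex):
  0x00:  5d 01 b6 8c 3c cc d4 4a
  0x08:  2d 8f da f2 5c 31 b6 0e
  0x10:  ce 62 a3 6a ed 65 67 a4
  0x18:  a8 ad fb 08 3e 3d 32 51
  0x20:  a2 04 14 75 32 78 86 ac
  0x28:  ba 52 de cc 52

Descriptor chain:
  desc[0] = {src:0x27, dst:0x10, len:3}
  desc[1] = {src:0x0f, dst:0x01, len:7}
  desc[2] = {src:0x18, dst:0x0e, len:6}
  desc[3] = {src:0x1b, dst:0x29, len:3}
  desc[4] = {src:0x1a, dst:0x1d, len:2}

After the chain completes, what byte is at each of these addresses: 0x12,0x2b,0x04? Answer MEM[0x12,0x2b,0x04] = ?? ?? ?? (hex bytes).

MEM[0x12,0x2b,0x04] = 3e 3d 52

  after D0: wrote 3B at 0x10 = acba52
  after D1: wrote 7B at 0x01 = 0eacba526aed65
  after D2: wrote 6B at 0x0e = a8adfb083e3d
  after D3: wrote 3B at 0x29 = 083e3d
  after D4: wrote 2B at 0x1d = fb08
query mem[0x12]=0x3e, mem[0x2b]=0x3d, mem[0x04]=0x52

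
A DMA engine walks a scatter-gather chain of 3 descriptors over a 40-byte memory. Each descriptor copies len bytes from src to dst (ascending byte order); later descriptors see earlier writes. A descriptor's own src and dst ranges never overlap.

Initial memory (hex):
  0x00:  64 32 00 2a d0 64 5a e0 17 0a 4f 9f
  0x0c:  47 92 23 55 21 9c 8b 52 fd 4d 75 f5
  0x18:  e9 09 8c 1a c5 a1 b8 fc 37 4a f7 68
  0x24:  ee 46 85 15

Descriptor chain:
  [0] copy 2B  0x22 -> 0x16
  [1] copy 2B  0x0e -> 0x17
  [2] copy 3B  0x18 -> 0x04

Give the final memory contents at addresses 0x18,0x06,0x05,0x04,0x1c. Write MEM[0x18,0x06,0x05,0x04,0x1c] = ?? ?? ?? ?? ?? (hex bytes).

MEM[0x18,0x06,0x05,0x04,0x1c] = 55 8c 09 55 c5

[0] 0x22->0x16 len=2 : f7 68
[1] 0x0e->0x17 len=2 : 23 55
[2] 0x18->0x04 len=3 : 55 09 8c
query mem[0x18]=0x55, mem[0x06]=0x8c, mem[0x05]=0x09, mem[0x04]=0x55, mem[0x1c]=0xc5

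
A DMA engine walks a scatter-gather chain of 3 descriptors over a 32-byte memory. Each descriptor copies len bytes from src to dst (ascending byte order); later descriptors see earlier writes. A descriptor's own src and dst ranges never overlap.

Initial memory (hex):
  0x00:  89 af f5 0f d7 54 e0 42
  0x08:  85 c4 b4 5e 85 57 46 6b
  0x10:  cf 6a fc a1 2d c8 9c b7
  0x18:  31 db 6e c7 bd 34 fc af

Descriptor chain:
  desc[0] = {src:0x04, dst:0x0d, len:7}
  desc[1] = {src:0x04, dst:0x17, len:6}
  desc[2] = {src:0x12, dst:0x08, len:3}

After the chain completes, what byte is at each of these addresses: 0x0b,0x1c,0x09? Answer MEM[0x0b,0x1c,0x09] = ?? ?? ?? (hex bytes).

[0] 0x04->0x0d len=7 : d7 54 e0 42 85 c4 b4
[1] 0x04->0x17 len=6 : d7 54 e0 42 85 c4
[2] 0x12->0x08 len=3 : c4 b4 2d
query mem[0x0b]=0x5e, mem[0x1c]=0xc4, mem[0x09]=0xb4

MEM[0x0b,0x1c,0x09] = 5e c4 b4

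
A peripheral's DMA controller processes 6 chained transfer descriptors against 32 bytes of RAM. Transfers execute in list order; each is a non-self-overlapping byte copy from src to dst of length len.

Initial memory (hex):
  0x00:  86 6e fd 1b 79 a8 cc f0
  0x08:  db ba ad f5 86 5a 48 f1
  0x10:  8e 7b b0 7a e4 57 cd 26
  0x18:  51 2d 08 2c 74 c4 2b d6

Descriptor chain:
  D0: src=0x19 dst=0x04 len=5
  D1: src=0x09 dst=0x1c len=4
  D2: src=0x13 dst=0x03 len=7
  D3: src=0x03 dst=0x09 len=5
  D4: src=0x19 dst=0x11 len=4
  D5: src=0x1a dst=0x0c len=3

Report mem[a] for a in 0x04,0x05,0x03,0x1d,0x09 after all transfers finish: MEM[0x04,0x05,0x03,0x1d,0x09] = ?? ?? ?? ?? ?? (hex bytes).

MEM[0x04,0x05,0x03,0x1d,0x09] = e4 57 7a ad 7a

  after D0: wrote 5B at 0x04 = 2d082c74c4
  after D1: wrote 4B at 0x1c = baadf586
  after D2: wrote 7B at 0x03 = 7ae457cd26512d
  after D3: wrote 5B at 0x09 = 7ae457cd26
  after D4: wrote 4B at 0x11 = 2d082cba
  after D5: wrote 3B at 0x0c = 082cba
query mem[0x04]=0xe4, mem[0x05]=0x57, mem[0x03]=0x7a, mem[0x1d]=0xad, mem[0x09]=0x7a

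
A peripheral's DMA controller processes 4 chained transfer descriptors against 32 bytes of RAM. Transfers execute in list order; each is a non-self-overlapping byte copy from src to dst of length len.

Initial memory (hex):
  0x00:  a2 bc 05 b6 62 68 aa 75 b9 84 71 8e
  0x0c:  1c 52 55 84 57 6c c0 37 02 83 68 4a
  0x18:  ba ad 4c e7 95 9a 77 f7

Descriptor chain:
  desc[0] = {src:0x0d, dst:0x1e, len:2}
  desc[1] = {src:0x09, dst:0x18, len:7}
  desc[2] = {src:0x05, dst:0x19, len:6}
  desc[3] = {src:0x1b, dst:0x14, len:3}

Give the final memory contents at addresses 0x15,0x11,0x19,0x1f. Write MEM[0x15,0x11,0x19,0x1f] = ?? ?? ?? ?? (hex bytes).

#0 dst[0x1e+2] := {0x52,0x55}
#1 dst[0x18+7] := {0x84,0x71,0x8e,0x1c,0x52,0x55,0x84}
#2 dst[0x19+6] := {0x68,0xaa,0x75,0xb9,0x84,0x71}
#3 dst[0x14+3] := {0x75,0xb9,0x84}
query mem[0x15]=0xb9, mem[0x11]=0x6c, mem[0x19]=0x68, mem[0x1f]=0x55

MEM[0x15,0x11,0x19,0x1f] = b9 6c 68 55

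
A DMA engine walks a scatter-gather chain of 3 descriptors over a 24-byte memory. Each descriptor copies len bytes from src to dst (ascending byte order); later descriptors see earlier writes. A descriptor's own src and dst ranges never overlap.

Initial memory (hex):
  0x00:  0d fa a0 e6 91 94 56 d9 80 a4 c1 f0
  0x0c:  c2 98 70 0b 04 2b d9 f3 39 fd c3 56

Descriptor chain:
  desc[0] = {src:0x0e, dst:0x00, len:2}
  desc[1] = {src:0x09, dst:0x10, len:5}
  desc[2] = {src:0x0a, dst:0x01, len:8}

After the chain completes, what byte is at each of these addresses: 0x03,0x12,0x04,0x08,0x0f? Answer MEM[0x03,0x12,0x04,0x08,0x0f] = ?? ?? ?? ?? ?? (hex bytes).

#0 dst[0x00+2] := {0x70,0x0b}
#1 dst[0x10+5] := {0xa4,0xc1,0xf0,0xc2,0x98}
#2 dst[0x01+8] := {0xc1,0xf0,0xc2,0x98,0x70,0x0b,0xa4,0xc1}
query mem[0x03]=0xc2, mem[0x12]=0xf0, mem[0x04]=0x98, mem[0x08]=0xc1, mem[0x0f]=0x0b

MEM[0x03,0x12,0x04,0x08,0x0f] = c2 f0 98 c1 0b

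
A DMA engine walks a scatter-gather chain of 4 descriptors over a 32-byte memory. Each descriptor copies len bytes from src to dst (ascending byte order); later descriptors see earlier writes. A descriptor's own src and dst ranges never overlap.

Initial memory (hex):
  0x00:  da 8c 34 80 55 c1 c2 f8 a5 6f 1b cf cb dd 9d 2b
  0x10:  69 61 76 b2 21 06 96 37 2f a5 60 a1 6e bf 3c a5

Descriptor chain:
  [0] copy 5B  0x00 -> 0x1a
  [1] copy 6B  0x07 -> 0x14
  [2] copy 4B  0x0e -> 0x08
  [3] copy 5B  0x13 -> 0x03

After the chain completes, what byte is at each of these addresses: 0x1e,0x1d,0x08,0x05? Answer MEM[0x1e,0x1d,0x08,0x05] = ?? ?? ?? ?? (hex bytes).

MEM[0x1e,0x1d,0x08,0x05] = 55 80 9d a5

D0: mem[0x1a..0x1e] <- [da 8c 34 80 55]
D1: mem[0x14..0x19] <- [f8 a5 6f 1b cf cb]
D2: mem[0x08..0x0b] <- [9d 2b 69 61]
D3: mem[0x03..0x07] <- [b2 f8 a5 6f 1b]
query mem[0x1e]=0x55, mem[0x1d]=0x80, mem[0x08]=0x9d, mem[0x05]=0xa5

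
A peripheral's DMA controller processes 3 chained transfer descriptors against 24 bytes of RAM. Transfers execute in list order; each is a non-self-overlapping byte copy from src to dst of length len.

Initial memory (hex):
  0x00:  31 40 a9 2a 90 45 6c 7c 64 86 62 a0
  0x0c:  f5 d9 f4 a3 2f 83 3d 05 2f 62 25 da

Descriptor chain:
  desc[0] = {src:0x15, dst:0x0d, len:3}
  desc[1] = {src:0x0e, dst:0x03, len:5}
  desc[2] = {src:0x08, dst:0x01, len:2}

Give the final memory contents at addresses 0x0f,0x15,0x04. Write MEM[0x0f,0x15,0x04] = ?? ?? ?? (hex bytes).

  after D0: wrote 3B at 0x0d = 6225da
  after D1: wrote 5B at 0x03 = 25da2f833d
  after D2: wrote 2B at 0x01 = 6486
query mem[0x0f]=0xda, mem[0x15]=0x62, mem[0x04]=0xda

MEM[0x0f,0x15,0x04] = da 62 da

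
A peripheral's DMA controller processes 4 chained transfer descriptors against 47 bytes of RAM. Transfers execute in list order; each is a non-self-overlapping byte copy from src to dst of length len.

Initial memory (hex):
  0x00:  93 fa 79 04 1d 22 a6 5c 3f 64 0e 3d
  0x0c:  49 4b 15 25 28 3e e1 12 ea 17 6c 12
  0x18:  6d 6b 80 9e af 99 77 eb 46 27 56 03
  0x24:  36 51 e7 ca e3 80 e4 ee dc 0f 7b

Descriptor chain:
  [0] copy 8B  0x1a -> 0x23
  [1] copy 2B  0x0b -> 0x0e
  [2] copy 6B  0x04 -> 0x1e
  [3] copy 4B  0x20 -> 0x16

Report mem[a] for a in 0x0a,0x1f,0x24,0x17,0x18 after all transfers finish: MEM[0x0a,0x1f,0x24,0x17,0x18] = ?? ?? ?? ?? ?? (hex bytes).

[0] 0x1a->0x23 len=8 : 80 9e af 99 77 eb 46 27
[1] 0x0b->0x0e len=2 : 3d 49
[2] 0x04->0x1e len=6 : 1d 22 a6 5c 3f 64
[3] 0x20->0x16 len=4 : a6 5c 3f 64
query mem[0x0a]=0x0e, mem[0x1f]=0x22, mem[0x24]=0x9e, mem[0x17]=0x5c, mem[0x18]=0x3f

MEM[0x0a,0x1f,0x24,0x17,0x18] = 0e 22 9e 5c 3f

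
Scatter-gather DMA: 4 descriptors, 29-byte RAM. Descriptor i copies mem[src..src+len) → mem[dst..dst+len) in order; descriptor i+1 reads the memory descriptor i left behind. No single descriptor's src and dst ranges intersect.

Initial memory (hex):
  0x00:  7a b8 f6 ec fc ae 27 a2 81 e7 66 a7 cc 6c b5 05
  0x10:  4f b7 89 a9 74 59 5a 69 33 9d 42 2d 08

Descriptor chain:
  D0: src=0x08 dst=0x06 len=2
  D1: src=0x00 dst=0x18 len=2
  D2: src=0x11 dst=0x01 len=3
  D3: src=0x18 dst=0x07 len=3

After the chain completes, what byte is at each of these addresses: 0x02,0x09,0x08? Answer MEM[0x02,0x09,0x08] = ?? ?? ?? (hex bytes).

  after D0: wrote 2B at 0x06 = 81e7
  after D1: wrote 2B at 0x18 = 7ab8
  after D2: wrote 3B at 0x01 = b789a9
  after D3: wrote 3B at 0x07 = 7ab842
query mem[0x02]=0x89, mem[0x09]=0x42, mem[0x08]=0xb8

MEM[0x02,0x09,0x08] = 89 42 b8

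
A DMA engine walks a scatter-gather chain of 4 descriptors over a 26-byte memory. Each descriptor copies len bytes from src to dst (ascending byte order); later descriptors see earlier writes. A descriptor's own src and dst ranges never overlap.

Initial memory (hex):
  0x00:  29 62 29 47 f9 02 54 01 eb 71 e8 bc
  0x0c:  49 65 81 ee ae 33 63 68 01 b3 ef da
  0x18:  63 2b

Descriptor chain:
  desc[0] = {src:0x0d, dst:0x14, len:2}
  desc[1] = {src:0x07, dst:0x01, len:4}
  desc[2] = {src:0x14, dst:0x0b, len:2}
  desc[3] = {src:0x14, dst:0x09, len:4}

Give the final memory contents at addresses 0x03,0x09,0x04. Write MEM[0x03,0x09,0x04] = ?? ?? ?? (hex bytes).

MEM[0x03,0x09,0x04] = 71 65 e8

  after D0: wrote 2B at 0x14 = 6581
  after D1: wrote 4B at 0x01 = 01eb71e8
  after D2: wrote 2B at 0x0b = 6581
  after D3: wrote 4B at 0x09 = 6581efda
query mem[0x03]=0x71, mem[0x09]=0x65, mem[0x04]=0xe8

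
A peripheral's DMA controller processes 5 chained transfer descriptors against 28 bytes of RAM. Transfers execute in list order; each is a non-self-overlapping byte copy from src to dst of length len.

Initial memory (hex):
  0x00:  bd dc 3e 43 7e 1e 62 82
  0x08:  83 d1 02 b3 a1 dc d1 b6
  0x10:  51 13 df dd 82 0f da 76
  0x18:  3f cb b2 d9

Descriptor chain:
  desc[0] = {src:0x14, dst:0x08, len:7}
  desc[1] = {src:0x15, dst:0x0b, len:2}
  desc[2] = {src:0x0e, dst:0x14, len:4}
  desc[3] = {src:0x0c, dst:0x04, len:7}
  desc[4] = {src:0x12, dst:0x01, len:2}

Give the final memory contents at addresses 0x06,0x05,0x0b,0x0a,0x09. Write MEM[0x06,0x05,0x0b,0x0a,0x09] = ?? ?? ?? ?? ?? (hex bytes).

MEM[0x06,0x05,0x0b,0x0a,0x09] = b2 cb 0f df 13

D0: mem[0x08..0x0e] <- [82 0f da 76 3f cb b2]
D1: mem[0x0b..0x0c] <- [0f da]
D2: mem[0x14..0x17] <- [b2 b6 51 13]
D3: mem[0x04..0x0a] <- [da cb b2 b6 51 13 df]
D4: mem[0x01..0x02] <- [df dd]
query mem[0x06]=0xb2, mem[0x05]=0xcb, mem[0x0b]=0x0f, mem[0x0a]=0xdf, mem[0x09]=0x13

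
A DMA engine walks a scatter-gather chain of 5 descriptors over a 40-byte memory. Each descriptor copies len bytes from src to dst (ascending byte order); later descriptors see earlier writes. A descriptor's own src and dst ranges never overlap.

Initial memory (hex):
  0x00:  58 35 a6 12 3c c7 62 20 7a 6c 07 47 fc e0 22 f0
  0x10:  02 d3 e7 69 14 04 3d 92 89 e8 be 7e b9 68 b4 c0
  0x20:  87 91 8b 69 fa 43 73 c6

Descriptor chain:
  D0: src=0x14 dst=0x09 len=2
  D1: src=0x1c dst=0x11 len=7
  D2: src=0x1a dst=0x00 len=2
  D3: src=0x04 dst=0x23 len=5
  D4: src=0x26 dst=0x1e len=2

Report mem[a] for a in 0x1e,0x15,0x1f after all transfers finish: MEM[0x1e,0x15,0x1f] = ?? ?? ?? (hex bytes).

MEM[0x1e,0x15,0x1f] = 20 87 7a

[0] 0x14->0x09 len=2 : 14 04
[1] 0x1c->0x11 len=7 : b9 68 b4 c0 87 91 8b
[2] 0x1a->0x00 len=2 : be 7e
[3] 0x04->0x23 len=5 : 3c c7 62 20 7a
[4] 0x26->0x1e len=2 : 20 7a
query mem[0x1e]=0x20, mem[0x15]=0x87, mem[0x1f]=0x7a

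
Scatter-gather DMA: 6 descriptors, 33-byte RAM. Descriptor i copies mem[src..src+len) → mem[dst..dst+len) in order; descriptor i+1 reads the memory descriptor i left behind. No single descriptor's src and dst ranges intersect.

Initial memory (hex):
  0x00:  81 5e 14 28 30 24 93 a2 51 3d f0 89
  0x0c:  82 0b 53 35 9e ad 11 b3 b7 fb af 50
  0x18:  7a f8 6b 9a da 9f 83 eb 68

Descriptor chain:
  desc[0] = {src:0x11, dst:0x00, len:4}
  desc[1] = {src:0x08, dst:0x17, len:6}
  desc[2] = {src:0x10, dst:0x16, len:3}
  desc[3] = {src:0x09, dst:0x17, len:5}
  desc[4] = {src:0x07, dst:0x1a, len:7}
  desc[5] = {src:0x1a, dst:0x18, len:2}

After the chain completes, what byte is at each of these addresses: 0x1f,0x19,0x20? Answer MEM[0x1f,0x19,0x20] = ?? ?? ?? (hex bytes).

D0: mem[0x00..0x03] <- [ad 11 b3 b7]
D1: mem[0x17..0x1c] <- [51 3d f0 89 82 0b]
D2: mem[0x16..0x18] <- [9e ad 11]
D3: mem[0x17..0x1b] <- [3d f0 89 82 0b]
D4: mem[0x1a..0x20] <- [a2 51 3d f0 89 82 0b]
D5: mem[0x18..0x19] <- [a2 51]
query mem[0x1f]=0x82, mem[0x19]=0x51, mem[0x20]=0x0b

MEM[0x1f,0x19,0x20] = 82 51 0b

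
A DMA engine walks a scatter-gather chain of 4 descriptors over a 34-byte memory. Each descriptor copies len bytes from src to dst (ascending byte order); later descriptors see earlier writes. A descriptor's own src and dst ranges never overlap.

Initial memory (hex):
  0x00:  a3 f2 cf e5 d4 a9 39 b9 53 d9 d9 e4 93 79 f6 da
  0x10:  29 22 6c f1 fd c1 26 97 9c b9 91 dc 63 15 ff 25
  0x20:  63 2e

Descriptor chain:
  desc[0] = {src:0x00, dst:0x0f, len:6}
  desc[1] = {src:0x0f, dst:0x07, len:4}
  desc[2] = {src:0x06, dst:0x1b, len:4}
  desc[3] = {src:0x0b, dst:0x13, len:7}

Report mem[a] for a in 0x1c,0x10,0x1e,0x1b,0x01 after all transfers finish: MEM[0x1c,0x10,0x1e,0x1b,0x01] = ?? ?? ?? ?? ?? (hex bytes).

MEM[0x1c,0x10,0x1e,0x1b,0x01] = a3 f2 cf 39 f2

D0: mem[0x0f..0x14] <- [a3 f2 cf e5 d4 a9]
D1: mem[0x07..0x0a] <- [a3 f2 cf e5]
D2: mem[0x1b..0x1e] <- [39 a3 f2 cf]
D3: mem[0x13..0x19] <- [e4 93 79 f6 a3 f2 cf]
query mem[0x1c]=0xa3, mem[0x10]=0xf2, mem[0x1e]=0xcf, mem[0x1b]=0x39, mem[0x01]=0xf2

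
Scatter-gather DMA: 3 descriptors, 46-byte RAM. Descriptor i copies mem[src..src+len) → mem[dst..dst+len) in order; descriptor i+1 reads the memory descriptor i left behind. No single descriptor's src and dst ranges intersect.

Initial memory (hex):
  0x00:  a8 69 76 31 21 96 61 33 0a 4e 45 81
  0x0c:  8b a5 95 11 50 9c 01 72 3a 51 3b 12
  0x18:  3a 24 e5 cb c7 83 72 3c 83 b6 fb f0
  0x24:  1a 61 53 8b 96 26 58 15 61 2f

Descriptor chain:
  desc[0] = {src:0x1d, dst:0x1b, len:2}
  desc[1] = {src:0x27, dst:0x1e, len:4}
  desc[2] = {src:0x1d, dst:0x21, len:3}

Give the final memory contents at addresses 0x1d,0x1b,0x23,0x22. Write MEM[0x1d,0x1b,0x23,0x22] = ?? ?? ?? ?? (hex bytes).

MEM[0x1d,0x1b,0x23,0x22] = 83 83 96 8b

[0] 0x1d->0x1b len=2 : 83 72
[1] 0x27->0x1e len=4 : 8b 96 26 58
[2] 0x1d->0x21 len=3 : 83 8b 96
query mem[0x1d]=0x83, mem[0x1b]=0x83, mem[0x23]=0x96, mem[0x22]=0x8b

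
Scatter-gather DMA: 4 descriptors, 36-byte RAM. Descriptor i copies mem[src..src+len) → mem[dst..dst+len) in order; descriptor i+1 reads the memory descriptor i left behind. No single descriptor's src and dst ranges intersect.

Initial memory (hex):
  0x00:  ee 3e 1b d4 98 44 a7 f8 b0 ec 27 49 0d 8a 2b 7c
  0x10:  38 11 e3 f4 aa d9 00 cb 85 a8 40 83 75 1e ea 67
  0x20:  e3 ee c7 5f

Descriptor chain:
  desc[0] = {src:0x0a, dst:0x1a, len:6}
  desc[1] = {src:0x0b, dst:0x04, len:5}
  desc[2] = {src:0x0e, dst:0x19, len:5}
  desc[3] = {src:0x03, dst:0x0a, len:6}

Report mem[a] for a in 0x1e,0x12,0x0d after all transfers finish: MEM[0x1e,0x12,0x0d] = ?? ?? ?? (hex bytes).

MEM[0x1e,0x12,0x0d] = 2b e3 8a

[0] 0x0a->0x1a len=6 : 27 49 0d 8a 2b 7c
[1] 0x0b->0x04 len=5 : 49 0d 8a 2b 7c
[2] 0x0e->0x19 len=5 : 2b 7c 38 11 e3
[3] 0x03->0x0a len=6 : d4 49 0d 8a 2b 7c
query mem[0x1e]=0x2b, mem[0x12]=0xe3, mem[0x0d]=0x8a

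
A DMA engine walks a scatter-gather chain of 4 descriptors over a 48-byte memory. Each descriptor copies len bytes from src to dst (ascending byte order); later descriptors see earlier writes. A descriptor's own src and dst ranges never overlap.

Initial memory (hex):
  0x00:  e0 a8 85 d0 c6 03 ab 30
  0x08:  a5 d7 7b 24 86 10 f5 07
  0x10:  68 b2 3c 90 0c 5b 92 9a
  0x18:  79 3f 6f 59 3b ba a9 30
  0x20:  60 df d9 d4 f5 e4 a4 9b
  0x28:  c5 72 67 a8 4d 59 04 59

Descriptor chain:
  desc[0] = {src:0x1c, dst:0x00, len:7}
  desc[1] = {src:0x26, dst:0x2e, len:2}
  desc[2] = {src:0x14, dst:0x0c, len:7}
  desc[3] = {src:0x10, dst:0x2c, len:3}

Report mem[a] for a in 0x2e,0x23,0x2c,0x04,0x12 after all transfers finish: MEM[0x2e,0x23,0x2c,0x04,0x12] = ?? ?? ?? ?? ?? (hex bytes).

#0 dst[0x00+7] := {0x3b,0xba,0xa9,0x30,0x60,0xdf,0xd9}
#1 dst[0x2e+2] := {0xa4,0x9b}
#2 dst[0x0c+7] := {0x0c,0x5b,0x92,0x9a,0x79,0x3f,0x6f}
#3 dst[0x2c+3] := {0x79,0x3f,0x6f}
query mem[0x2e]=0x6f, mem[0x23]=0xd4, mem[0x2c]=0x79, mem[0x04]=0x60, mem[0x12]=0x6f

MEM[0x2e,0x23,0x2c,0x04,0x12] = 6f d4 79 60 6f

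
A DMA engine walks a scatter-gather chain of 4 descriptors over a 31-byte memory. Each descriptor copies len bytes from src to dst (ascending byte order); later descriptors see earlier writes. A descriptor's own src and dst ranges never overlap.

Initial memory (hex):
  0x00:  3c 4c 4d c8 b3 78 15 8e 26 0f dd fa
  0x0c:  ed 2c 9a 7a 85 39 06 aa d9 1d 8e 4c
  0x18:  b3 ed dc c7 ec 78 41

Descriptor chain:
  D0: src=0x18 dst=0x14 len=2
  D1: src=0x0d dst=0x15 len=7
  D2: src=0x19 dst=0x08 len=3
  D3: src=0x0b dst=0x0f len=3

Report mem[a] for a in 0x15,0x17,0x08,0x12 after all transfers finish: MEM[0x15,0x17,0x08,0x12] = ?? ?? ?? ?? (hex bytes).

MEM[0x15,0x17,0x08,0x12] = 2c 7a 39 06

#0 dst[0x14+2] := {0xb3,0xed}
#1 dst[0x15+7] := {0x2c,0x9a,0x7a,0x85,0x39,0x06,0xaa}
#2 dst[0x08+3] := {0x39,0x06,0xaa}
#3 dst[0x0f+3] := {0xfa,0xed,0x2c}
query mem[0x15]=0x2c, mem[0x17]=0x7a, mem[0x08]=0x39, mem[0x12]=0x06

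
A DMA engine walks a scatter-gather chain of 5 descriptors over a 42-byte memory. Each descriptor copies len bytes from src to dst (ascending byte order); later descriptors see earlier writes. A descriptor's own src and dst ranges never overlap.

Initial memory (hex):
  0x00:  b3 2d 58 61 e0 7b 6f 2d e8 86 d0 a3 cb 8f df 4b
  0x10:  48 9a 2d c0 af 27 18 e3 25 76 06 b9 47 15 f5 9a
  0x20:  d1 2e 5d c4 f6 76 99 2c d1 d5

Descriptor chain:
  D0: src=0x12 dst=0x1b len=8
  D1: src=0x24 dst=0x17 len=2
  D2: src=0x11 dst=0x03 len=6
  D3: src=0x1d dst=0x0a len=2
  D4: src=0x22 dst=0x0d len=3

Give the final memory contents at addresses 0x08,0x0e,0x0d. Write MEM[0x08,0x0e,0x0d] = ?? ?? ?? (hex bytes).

#0 dst[0x1b+8] := {0x2d,0xc0,0xaf,0x27,0x18,0xe3,0x25,0x76}
#1 dst[0x17+2] := {0xf6,0x76}
#2 dst[0x03+6] := {0x9a,0x2d,0xc0,0xaf,0x27,0x18}
#3 dst[0x0a+2] := {0xaf,0x27}
#4 dst[0x0d+3] := {0x76,0xc4,0xf6}
query mem[0x08]=0x18, mem[0x0e]=0xc4, mem[0x0d]=0x76

MEM[0x08,0x0e,0x0d] = 18 c4 76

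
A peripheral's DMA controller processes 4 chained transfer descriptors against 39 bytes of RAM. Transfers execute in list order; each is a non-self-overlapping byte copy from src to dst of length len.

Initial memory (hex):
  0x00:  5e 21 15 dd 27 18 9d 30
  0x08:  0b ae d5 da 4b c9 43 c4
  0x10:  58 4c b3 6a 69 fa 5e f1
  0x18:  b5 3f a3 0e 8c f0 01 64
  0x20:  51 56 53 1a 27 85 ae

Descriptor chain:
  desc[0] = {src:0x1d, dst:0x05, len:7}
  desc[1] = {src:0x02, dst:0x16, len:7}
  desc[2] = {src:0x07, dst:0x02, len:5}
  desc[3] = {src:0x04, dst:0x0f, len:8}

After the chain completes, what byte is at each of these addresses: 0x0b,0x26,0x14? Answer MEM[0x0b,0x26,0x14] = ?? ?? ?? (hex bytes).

MEM[0x0b,0x26,0x14] = 1a ae 56

  after D0: wrote 7B at 0x05 = f001645156531a
  after D1: wrote 7B at 0x16 = 15dd27f0016451
  after D2: wrote 5B at 0x02 = 645156531a
  after D3: wrote 8B at 0x0f = 56531a645156531a
query mem[0x0b]=0x1a, mem[0x26]=0xae, mem[0x14]=0x56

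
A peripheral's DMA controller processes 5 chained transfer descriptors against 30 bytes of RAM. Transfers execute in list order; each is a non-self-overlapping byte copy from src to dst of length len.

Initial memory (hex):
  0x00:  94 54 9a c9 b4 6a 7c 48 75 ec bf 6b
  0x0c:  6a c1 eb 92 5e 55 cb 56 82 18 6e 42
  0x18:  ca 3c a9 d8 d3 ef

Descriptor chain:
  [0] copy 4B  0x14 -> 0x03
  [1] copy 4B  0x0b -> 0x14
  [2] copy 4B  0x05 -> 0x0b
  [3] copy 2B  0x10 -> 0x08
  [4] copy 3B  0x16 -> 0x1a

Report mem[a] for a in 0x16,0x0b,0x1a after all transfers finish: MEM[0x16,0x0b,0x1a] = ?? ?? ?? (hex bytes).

[0] 0x14->0x03 len=4 : 82 18 6e 42
[1] 0x0b->0x14 len=4 : 6b 6a c1 eb
[2] 0x05->0x0b len=4 : 6e 42 48 75
[3] 0x10->0x08 len=2 : 5e 55
[4] 0x16->0x1a len=3 : c1 eb ca
query mem[0x16]=0xc1, mem[0x0b]=0x6e, mem[0x1a]=0xc1

MEM[0x16,0x0b,0x1a] = c1 6e c1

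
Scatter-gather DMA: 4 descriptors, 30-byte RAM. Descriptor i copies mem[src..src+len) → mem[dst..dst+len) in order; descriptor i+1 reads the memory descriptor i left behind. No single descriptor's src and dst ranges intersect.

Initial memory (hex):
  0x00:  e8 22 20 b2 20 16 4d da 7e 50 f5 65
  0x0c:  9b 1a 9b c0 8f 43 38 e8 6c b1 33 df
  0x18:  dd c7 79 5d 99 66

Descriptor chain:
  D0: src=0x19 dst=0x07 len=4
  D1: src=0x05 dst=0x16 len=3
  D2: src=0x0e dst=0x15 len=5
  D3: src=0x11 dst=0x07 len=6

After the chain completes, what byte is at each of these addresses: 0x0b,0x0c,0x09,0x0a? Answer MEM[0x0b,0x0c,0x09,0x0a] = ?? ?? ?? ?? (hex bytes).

[0] 0x19->0x07 len=4 : c7 79 5d 99
[1] 0x05->0x16 len=3 : 16 4d c7
[2] 0x0e->0x15 len=5 : 9b c0 8f 43 38
[3] 0x11->0x07 len=6 : 43 38 e8 6c 9b c0
query mem[0x0b]=0x9b, mem[0x0c]=0xc0, mem[0x09]=0xe8, mem[0x0a]=0x6c

MEM[0x0b,0x0c,0x09,0x0a] = 9b c0 e8 6c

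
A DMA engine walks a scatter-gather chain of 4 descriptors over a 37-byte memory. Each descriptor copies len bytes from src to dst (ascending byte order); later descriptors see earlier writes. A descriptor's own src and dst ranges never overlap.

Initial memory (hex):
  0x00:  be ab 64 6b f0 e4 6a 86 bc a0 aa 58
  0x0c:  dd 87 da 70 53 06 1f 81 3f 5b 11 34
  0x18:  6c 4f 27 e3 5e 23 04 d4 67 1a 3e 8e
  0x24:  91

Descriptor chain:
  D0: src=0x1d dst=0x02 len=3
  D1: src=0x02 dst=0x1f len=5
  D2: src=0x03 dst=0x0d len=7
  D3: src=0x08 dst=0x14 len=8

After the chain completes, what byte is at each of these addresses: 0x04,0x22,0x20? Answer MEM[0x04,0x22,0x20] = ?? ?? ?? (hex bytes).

MEM[0x04,0x22,0x20] = d4 e4 04

  after D0: wrote 3B at 0x02 = 2304d4
  after D1: wrote 5B at 0x1f = 2304d4e46a
  after D2: wrote 7B at 0x0d = 04d4e46a86bca0
  after D3: wrote 8B at 0x14 = bca0aa58dd04d4e4
query mem[0x04]=0xd4, mem[0x22]=0xe4, mem[0x20]=0x04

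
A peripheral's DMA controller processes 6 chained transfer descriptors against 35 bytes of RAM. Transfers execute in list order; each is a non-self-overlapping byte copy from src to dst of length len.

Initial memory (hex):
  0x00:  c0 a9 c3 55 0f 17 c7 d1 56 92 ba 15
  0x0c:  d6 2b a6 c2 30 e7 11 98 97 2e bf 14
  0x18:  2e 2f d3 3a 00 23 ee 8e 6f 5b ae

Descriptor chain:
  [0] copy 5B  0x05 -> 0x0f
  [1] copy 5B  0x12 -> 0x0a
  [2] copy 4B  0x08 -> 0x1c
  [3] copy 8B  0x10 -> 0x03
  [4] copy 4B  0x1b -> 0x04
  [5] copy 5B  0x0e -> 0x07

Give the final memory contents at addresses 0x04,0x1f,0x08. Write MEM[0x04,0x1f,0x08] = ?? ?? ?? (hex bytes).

MEM[0x04,0x1f,0x08] = 3a 92 17

D0: mem[0x0f..0x13] <- [17 c7 d1 56 92]
D1: mem[0x0a..0x0e] <- [56 92 97 2e bf]
D2: mem[0x1c..0x1f] <- [56 92 56 92]
D3: mem[0x03..0x0a] <- [c7 d1 56 92 97 2e bf 14]
D4: mem[0x04..0x07] <- [3a 56 92 56]
D5: mem[0x07..0x0b] <- [bf 17 c7 d1 56]
query mem[0x04]=0x3a, mem[0x1f]=0x92, mem[0x08]=0x17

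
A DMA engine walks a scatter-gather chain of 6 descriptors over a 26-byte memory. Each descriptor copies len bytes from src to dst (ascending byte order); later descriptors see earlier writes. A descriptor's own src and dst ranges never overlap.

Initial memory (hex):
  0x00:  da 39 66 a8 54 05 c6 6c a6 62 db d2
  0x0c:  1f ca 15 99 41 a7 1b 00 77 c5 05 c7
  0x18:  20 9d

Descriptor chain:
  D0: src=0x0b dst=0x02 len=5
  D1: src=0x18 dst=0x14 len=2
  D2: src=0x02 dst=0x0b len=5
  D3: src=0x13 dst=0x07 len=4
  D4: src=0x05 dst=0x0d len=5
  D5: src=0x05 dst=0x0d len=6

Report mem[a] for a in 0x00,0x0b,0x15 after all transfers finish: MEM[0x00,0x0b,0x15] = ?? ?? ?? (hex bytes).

[0] 0x0b->0x02 len=5 : d2 1f ca 15 99
[1] 0x18->0x14 len=2 : 20 9d
[2] 0x02->0x0b len=5 : d2 1f ca 15 99
[3] 0x13->0x07 len=4 : 00 20 9d 05
[4] 0x05->0x0d len=5 : 15 99 00 20 9d
[5] 0x05->0x0d len=6 : 15 99 00 20 9d 05
query mem[0x00]=0xda, mem[0x0b]=0xd2, mem[0x15]=0x9d

MEM[0x00,0x0b,0x15] = da d2 9d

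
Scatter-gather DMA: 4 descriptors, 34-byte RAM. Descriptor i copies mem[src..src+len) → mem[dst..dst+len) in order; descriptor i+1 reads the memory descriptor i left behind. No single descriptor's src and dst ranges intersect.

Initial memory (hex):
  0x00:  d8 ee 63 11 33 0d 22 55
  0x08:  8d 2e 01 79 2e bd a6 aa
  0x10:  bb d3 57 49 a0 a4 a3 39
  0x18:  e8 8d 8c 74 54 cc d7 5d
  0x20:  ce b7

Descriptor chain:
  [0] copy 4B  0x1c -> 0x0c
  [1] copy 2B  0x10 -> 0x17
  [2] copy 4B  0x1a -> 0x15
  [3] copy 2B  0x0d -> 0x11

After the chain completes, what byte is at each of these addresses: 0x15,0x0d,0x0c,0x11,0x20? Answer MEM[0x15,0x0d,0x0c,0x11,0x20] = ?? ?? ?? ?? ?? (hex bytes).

#0 dst[0x0c+4] := {0x54,0xcc,0xd7,0x5d}
#1 dst[0x17+2] := {0xbb,0xd3}
#2 dst[0x15+4] := {0x8c,0x74,0x54,0xcc}
#3 dst[0x11+2] := {0xcc,0xd7}
query mem[0x15]=0x8c, mem[0x0d]=0xcc, mem[0x0c]=0x54, mem[0x11]=0xcc, mem[0x20]=0xce

MEM[0x15,0x0d,0x0c,0x11,0x20] = 8c cc 54 cc ce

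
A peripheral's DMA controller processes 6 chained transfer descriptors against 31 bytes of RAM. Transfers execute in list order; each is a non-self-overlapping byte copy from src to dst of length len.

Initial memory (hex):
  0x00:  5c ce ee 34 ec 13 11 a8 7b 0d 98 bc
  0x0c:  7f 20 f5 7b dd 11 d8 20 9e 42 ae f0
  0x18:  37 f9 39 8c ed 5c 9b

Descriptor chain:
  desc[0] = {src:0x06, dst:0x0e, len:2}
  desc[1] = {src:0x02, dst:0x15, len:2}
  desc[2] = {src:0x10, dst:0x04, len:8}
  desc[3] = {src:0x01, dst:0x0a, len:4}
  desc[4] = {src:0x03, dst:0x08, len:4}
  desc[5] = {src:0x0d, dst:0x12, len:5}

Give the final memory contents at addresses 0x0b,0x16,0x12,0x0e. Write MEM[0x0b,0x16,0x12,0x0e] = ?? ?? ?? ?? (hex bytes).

MEM[0x0b,0x16,0x12,0x0e] = d8 11 dd 11

#0 dst[0x0e+2] := {0x11,0xa8}
#1 dst[0x15+2] := {0xee,0x34}
#2 dst[0x04+8] := {0xdd,0x11,0xd8,0x20,0x9e,0xee,0x34,0xf0}
#3 dst[0x0a+4] := {0xce,0xee,0x34,0xdd}
#4 dst[0x08+4] := {0x34,0xdd,0x11,0xd8}
#5 dst[0x12+5] := {0xdd,0x11,0xa8,0xdd,0x11}
query mem[0x0b]=0xd8, mem[0x16]=0x11, mem[0x12]=0xdd, mem[0x0e]=0x11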